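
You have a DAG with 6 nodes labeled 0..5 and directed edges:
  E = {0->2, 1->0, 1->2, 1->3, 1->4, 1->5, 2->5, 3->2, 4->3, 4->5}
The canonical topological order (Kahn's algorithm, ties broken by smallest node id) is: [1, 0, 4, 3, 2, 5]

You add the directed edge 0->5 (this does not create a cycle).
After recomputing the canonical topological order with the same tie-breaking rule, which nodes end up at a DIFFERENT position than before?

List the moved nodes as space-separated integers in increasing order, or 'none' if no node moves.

Old toposort: [1, 0, 4, 3, 2, 5]
Added edge 0->5
Recompute Kahn (smallest-id tiebreak):
  initial in-degrees: [1, 0, 3, 2, 1, 4]
  ready (indeg=0): [1]
  pop 1: indeg[0]->0; indeg[2]->2; indeg[3]->1; indeg[4]->0; indeg[5]->3 | ready=[0, 4] | order so far=[1]
  pop 0: indeg[2]->1; indeg[5]->2 | ready=[4] | order so far=[1, 0]
  pop 4: indeg[3]->0; indeg[5]->1 | ready=[3] | order so far=[1, 0, 4]
  pop 3: indeg[2]->0 | ready=[2] | order so far=[1, 0, 4, 3]
  pop 2: indeg[5]->0 | ready=[5] | order so far=[1, 0, 4, 3, 2]
  pop 5: no out-edges | ready=[] | order so far=[1, 0, 4, 3, 2, 5]
New canonical toposort: [1, 0, 4, 3, 2, 5]
Compare positions:
  Node 0: index 1 -> 1 (same)
  Node 1: index 0 -> 0 (same)
  Node 2: index 4 -> 4 (same)
  Node 3: index 3 -> 3 (same)
  Node 4: index 2 -> 2 (same)
  Node 5: index 5 -> 5 (same)
Nodes that changed position: none

Answer: none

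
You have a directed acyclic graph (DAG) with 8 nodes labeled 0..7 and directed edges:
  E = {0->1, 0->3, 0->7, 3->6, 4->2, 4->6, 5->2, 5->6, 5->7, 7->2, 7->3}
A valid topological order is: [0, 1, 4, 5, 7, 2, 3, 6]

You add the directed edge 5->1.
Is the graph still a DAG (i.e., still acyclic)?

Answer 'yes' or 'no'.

Answer: yes

Derivation:
Given toposort: [0, 1, 4, 5, 7, 2, 3, 6]
Position of 5: index 3; position of 1: index 1
New edge 5->1: backward (u after v in old order)
Backward edge: old toposort is now invalid. Check if this creates a cycle.
Does 1 already reach 5? Reachable from 1: [1]. NO -> still a DAG (reorder needed).
Still a DAG? yes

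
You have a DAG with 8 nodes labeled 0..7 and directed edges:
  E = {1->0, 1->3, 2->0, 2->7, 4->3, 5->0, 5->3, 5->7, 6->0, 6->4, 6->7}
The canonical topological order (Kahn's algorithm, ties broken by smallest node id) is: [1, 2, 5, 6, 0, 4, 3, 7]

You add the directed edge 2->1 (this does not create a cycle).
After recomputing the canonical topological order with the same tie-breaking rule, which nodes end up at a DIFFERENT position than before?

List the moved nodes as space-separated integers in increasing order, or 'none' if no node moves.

Old toposort: [1, 2, 5, 6, 0, 4, 3, 7]
Added edge 2->1
Recompute Kahn (smallest-id tiebreak):
  initial in-degrees: [4, 1, 0, 3, 1, 0, 0, 3]
  ready (indeg=0): [2, 5, 6]
  pop 2: indeg[0]->3; indeg[1]->0; indeg[7]->2 | ready=[1, 5, 6] | order so far=[2]
  pop 1: indeg[0]->2; indeg[3]->2 | ready=[5, 6] | order so far=[2, 1]
  pop 5: indeg[0]->1; indeg[3]->1; indeg[7]->1 | ready=[6] | order so far=[2, 1, 5]
  pop 6: indeg[0]->0; indeg[4]->0; indeg[7]->0 | ready=[0, 4, 7] | order so far=[2, 1, 5, 6]
  pop 0: no out-edges | ready=[4, 7] | order so far=[2, 1, 5, 6, 0]
  pop 4: indeg[3]->0 | ready=[3, 7] | order so far=[2, 1, 5, 6, 0, 4]
  pop 3: no out-edges | ready=[7] | order so far=[2, 1, 5, 6, 0, 4, 3]
  pop 7: no out-edges | ready=[] | order so far=[2, 1, 5, 6, 0, 4, 3, 7]
New canonical toposort: [2, 1, 5, 6, 0, 4, 3, 7]
Compare positions:
  Node 0: index 4 -> 4 (same)
  Node 1: index 0 -> 1 (moved)
  Node 2: index 1 -> 0 (moved)
  Node 3: index 6 -> 6 (same)
  Node 4: index 5 -> 5 (same)
  Node 5: index 2 -> 2 (same)
  Node 6: index 3 -> 3 (same)
  Node 7: index 7 -> 7 (same)
Nodes that changed position: 1 2

Answer: 1 2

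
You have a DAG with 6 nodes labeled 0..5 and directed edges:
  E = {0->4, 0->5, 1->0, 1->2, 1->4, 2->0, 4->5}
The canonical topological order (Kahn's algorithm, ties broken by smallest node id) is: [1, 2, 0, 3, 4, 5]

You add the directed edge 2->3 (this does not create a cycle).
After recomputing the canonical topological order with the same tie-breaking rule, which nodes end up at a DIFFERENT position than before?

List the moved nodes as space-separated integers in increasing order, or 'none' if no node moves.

Old toposort: [1, 2, 0, 3, 4, 5]
Added edge 2->3
Recompute Kahn (smallest-id tiebreak):
  initial in-degrees: [2, 0, 1, 1, 2, 2]
  ready (indeg=0): [1]
  pop 1: indeg[0]->1; indeg[2]->0; indeg[4]->1 | ready=[2] | order so far=[1]
  pop 2: indeg[0]->0; indeg[3]->0 | ready=[0, 3] | order so far=[1, 2]
  pop 0: indeg[4]->0; indeg[5]->1 | ready=[3, 4] | order so far=[1, 2, 0]
  pop 3: no out-edges | ready=[4] | order so far=[1, 2, 0, 3]
  pop 4: indeg[5]->0 | ready=[5] | order so far=[1, 2, 0, 3, 4]
  pop 5: no out-edges | ready=[] | order so far=[1, 2, 0, 3, 4, 5]
New canonical toposort: [1, 2, 0, 3, 4, 5]
Compare positions:
  Node 0: index 2 -> 2 (same)
  Node 1: index 0 -> 0 (same)
  Node 2: index 1 -> 1 (same)
  Node 3: index 3 -> 3 (same)
  Node 4: index 4 -> 4 (same)
  Node 5: index 5 -> 5 (same)
Nodes that changed position: none

Answer: none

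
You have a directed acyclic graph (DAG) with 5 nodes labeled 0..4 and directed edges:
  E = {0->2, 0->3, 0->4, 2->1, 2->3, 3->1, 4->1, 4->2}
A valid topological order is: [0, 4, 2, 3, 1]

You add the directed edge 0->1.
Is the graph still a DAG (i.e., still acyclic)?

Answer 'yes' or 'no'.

Given toposort: [0, 4, 2, 3, 1]
Position of 0: index 0; position of 1: index 4
New edge 0->1: forward
Forward edge: respects the existing order. Still a DAG, same toposort still valid.
Still a DAG? yes

Answer: yes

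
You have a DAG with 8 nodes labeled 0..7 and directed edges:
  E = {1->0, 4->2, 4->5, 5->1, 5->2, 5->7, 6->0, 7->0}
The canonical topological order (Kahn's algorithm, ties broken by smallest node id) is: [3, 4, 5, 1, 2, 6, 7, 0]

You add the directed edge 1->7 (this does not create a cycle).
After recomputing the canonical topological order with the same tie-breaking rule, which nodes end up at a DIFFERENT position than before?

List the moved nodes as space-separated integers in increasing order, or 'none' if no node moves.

Answer: none

Derivation:
Old toposort: [3, 4, 5, 1, 2, 6, 7, 0]
Added edge 1->7
Recompute Kahn (smallest-id tiebreak):
  initial in-degrees: [3, 1, 2, 0, 0, 1, 0, 2]
  ready (indeg=0): [3, 4, 6]
  pop 3: no out-edges | ready=[4, 6] | order so far=[3]
  pop 4: indeg[2]->1; indeg[5]->0 | ready=[5, 6] | order so far=[3, 4]
  pop 5: indeg[1]->0; indeg[2]->0; indeg[7]->1 | ready=[1, 2, 6] | order so far=[3, 4, 5]
  pop 1: indeg[0]->2; indeg[7]->0 | ready=[2, 6, 7] | order so far=[3, 4, 5, 1]
  pop 2: no out-edges | ready=[6, 7] | order so far=[3, 4, 5, 1, 2]
  pop 6: indeg[0]->1 | ready=[7] | order so far=[3, 4, 5, 1, 2, 6]
  pop 7: indeg[0]->0 | ready=[0] | order so far=[3, 4, 5, 1, 2, 6, 7]
  pop 0: no out-edges | ready=[] | order so far=[3, 4, 5, 1, 2, 6, 7, 0]
New canonical toposort: [3, 4, 5, 1, 2, 6, 7, 0]
Compare positions:
  Node 0: index 7 -> 7 (same)
  Node 1: index 3 -> 3 (same)
  Node 2: index 4 -> 4 (same)
  Node 3: index 0 -> 0 (same)
  Node 4: index 1 -> 1 (same)
  Node 5: index 2 -> 2 (same)
  Node 6: index 5 -> 5 (same)
  Node 7: index 6 -> 6 (same)
Nodes that changed position: none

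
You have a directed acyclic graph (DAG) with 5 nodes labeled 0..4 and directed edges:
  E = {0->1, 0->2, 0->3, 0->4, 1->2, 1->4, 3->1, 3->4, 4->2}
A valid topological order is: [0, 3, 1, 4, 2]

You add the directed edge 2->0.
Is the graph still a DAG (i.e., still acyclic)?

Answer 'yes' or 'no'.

Given toposort: [0, 3, 1, 4, 2]
Position of 2: index 4; position of 0: index 0
New edge 2->0: backward (u after v in old order)
Backward edge: old toposort is now invalid. Check if this creates a cycle.
Does 0 already reach 2? Reachable from 0: [0, 1, 2, 3, 4]. YES -> cycle!
Still a DAG? no

Answer: no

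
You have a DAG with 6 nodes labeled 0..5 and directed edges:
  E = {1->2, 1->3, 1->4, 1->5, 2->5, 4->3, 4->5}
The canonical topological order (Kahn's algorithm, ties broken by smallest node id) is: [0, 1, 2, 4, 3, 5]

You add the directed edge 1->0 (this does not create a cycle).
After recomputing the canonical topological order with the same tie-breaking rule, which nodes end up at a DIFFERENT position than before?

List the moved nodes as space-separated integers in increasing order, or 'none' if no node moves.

Old toposort: [0, 1, 2, 4, 3, 5]
Added edge 1->0
Recompute Kahn (smallest-id tiebreak):
  initial in-degrees: [1, 0, 1, 2, 1, 3]
  ready (indeg=0): [1]
  pop 1: indeg[0]->0; indeg[2]->0; indeg[3]->1; indeg[4]->0; indeg[5]->2 | ready=[0, 2, 4] | order so far=[1]
  pop 0: no out-edges | ready=[2, 4] | order so far=[1, 0]
  pop 2: indeg[5]->1 | ready=[4] | order so far=[1, 0, 2]
  pop 4: indeg[3]->0; indeg[5]->0 | ready=[3, 5] | order so far=[1, 0, 2, 4]
  pop 3: no out-edges | ready=[5] | order so far=[1, 0, 2, 4, 3]
  pop 5: no out-edges | ready=[] | order so far=[1, 0, 2, 4, 3, 5]
New canonical toposort: [1, 0, 2, 4, 3, 5]
Compare positions:
  Node 0: index 0 -> 1 (moved)
  Node 1: index 1 -> 0 (moved)
  Node 2: index 2 -> 2 (same)
  Node 3: index 4 -> 4 (same)
  Node 4: index 3 -> 3 (same)
  Node 5: index 5 -> 5 (same)
Nodes that changed position: 0 1

Answer: 0 1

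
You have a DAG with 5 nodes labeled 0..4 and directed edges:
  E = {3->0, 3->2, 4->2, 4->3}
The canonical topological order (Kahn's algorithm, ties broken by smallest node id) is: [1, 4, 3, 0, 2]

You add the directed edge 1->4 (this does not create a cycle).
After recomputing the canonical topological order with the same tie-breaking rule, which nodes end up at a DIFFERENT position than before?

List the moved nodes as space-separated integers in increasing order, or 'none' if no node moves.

Old toposort: [1, 4, 3, 0, 2]
Added edge 1->4
Recompute Kahn (smallest-id tiebreak):
  initial in-degrees: [1, 0, 2, 1, 1]
  ready (indeg=0): [1]
  pop 1: indeg[4]->0 | ready=[4] | order so far=[1]
  pop 4: indeg[2]->1; indeg[3]->0 | ready=[3] | order so far=[1, 4]
  pop 3: indeg[0]->0; indeg[2]->0 | ready=[0, 2] | order so far=[1, 4, 3]
  pop 0: no out-edges | ready=[2] | order so far=[1, 4, 3, 0]
  pop 2: no out-edges | ready=[] | order so far=[1, 4, 3, 0, 2]
New canonical toposort: [1, 4, 3, 0, 2]
Compare positions:
  Node 0: index 3 -> 3 (same)
  Node 1: index 0 -> 0 (same)
  Node 2: index 4 -> 4 (same)
  Node 3: index 2 -> 2 (same)
  Node 4: index 1 -> 1 (same)
Nodes that changed position: none

Answer: none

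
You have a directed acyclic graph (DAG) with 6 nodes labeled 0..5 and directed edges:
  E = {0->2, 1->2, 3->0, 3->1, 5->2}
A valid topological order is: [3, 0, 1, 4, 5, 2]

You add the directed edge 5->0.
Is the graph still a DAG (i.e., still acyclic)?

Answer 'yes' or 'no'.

Answer: yes

Derivation:
Given toposort: [3, 0, 1, 4, 5, 2]
Position of 5: index 4; position of 0: index 1
New edge 5->0: backward (u after v in old order)
Backward edge: old toposort is now invalid. Check if this creates a cycle.
Does 0 already reach 5? Reachable from 0: [0, 2]. NO -> still a DAG (reorder needed).
Still a DAG? yes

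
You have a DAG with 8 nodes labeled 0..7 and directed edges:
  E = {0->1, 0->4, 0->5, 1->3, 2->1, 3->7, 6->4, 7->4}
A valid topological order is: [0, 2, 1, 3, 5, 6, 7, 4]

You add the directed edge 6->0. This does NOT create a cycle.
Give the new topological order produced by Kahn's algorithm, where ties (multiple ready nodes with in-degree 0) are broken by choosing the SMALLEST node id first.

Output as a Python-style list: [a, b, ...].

Old toposort: [0, 2, 1, 3, 5, 6, 7, 4]
Added edge: 6->0
Position of 6 (5) > position of 0 (0). Must reorder: 6 must now come before 0.
Run Kahn's algorithm (break ties by smallest node id):
  initial in-degrees: [1, 2, 0, 1, 3, 1, 0, 1]
  ready (indeg=0): [2, 6]
  pop 2: indeg[1]->1 | ready=[6] | order so far=[2]
  pop 6: indeg[0]->0; indeg[4]->2 | ready=[0] | order so far=[2, 6]
  pop 0: indeg[1]->0; indeg[4]->1; indeg[5]->0 | ready=[1, 5] | order so far=[2, 6, 0]
  pop 1: indeg[3]->0 | ready=[3, 5] | order so far=[2, 6, 0, 1]
  pop 3: indeg[7]->0 | ready=[5, 7] | order so far=[2, 6, 0, 1, 3]
  pop 5: no out-edges | ready=[7] | order so far=[2, 6, 0, 1, 3, 5]
  pop 7: indeg[4]->0 | ready=[4] | order so far=[2, 6, 0, 1, 3, 5, 7]
  pop 4: no out-edges | ready=[] | order so far=[2, 6, 0, 1, 3, 5, 7, 4]
  Result: [2, 6, 0, 1, 3, 5, 7, 4]

Answer: [2, 6, 0, 1, 3, 5, 7, 4]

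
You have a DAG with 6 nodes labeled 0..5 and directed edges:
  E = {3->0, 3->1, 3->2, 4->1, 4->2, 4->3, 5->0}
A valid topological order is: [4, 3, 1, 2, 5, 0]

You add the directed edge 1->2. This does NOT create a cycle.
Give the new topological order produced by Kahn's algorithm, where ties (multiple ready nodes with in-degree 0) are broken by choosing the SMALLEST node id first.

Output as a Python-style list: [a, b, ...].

Answer: [4, 3, 1, 2, 5, 0]

Derivation:
Old toposort: [4, 3, 1, 2, 5, 0]
Added edge: 1->2
Position of 1 (2) < position of 2 (3). Old order still valid.
Run Kahn's algorithm (break ties by smallest node id):
  initial in-degrees: [2, 2, 3, 1, 0, 0]
  ready (indeg=0): [4, 5]
  pop 4: indeg[1]->1; indeg[2]->2; indeg[3]->0 | ready=[3, 5] | order so far=[4]
  pop 3: indeg[0]->1; indeg[1]->0; indeg[2]->1 | ready=[1, 5] | order so far=[4, 3]
  pop 1: indeg[2]->0 | ready=[2, 5] | order so far=[4, 3, 1]
  pop 2: no out-edges | ready=[5] | order so far=[4, 3, 1, 2]
  pop 5: indeg[0]->0 | ready=[0] | order so far=[4, 3, 1, 2, 5]
  pop 0: no out-edges | ready=[] | order so far=[4, 3, 1, 2, 5, 0]
  Result: [4, 3, 1, 2, 5, 0]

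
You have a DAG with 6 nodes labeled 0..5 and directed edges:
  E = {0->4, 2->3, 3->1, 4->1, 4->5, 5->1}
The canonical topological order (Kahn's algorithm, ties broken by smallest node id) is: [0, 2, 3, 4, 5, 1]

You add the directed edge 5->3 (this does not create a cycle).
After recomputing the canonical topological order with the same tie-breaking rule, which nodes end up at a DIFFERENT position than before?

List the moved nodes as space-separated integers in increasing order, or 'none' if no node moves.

Answer: 3 4 5

Derivation:
Old toposort: [0, 2, 3, 4, 5, 1]
Added edge 5->3
Recompute Kahn (smallest-id tiebreak):
  initial in-degrees: [0, 3, 0, 2, 1, 1]
  ready (indeg=0): [0, 2]
  pop 0: indeg[4]->0 | ready=[2, 4] | order so far=[0]
  pop 2: indeg[3]->1 | ready=[4] | order so far=[0, 2]
  pop 4: indeg[1]->2; indeg[5]->0 | ready=[5] | order so far=[0, 2, 4]
  pop 5: indeg[1]->1; indeg[3]->0 | ready=[3] | order so far=[0, 2, 4, 5]
  pop 3: indeg[1]->0 | ready=[1] | order so far=[0, 2, 4, 5, 3]
  pop 1: no out-edges | ready=[] | order so far=[0, 2, 4, 5, 3, 1]
New canonical toposort: [0, 2, 4, 5, 3, 1]
Compare positions:
  Node 0: index 0 -> 0 (same)
  Node 1: index 5 -> 5 (same)
  Node 2: index 1 -> 1 (same)
  Node 3: index 2 -> 4 (moved)
  Node 4: index 3 -> 2 (moved)
  Node 5: index 4 -> 3 (moved)
Nodes that changed position: 3 4 5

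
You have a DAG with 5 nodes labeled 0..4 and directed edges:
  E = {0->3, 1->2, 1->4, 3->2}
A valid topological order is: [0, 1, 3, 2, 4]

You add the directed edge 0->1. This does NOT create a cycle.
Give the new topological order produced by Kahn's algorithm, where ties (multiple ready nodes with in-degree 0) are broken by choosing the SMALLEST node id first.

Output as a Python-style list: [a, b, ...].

Answer: [0, 1, 3, 2, 4]

Derivation:
Old toposort: [0, 1, 3, 2, 4]
Added edge: 0->1
Position of 0 (0) < position of 1 (1). Old order still valid.
Run Kahn's algorithm (break ties by smallest node id):
  initial in-degrees: [0, 1, 2, 1, 1]
  ready (indeg=0): [0]
  pop 0: indeg[1]->0; indeg[3]->0 | ready=[1, 3] | order so far=[0]
  pop 1: indeg[2]->1; indeg[4]->0 | ready=[3, 4] | order so far=[0, 1]
  pop 3: indeg[2]->0 | ready=[2, 4] | order so far=[0, 1, 3]
  pop 2: no out-edges | ready=[4] | order so far=[0, 1, 3, 2]
  pop 4: no out-edges | ready=[] | order so far=[0, 1, 3, 2, 4]
  Result: [0, 1, 3, 2, 4]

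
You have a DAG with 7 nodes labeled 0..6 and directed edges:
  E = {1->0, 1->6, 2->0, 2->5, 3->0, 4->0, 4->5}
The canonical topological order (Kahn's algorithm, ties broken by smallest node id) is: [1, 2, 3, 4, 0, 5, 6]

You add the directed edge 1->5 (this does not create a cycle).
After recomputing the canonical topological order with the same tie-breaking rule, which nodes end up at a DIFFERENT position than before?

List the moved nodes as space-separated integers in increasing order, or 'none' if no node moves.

Old toposort: [1, 2, 3, 4, 0, 5, 6]
Added edge 1->5
Recompute Kahn (smallest-id tiebreak):
  initial in-degrees: [4, 0, 0, 0, 0, 3, 1]
  ready (indeg=0): [1, 2, 3, 4]
  pop 1: indeg[0]->3; indeg[5]->2; indeg[6]->0 | ready=[2, 3, 4, 6] | order so far=[1]
  pop 2: indeg[0]->2; indeg[5]->1 | ready=[3, 4, 6] | order so far=[1, 2]
  pop 3: indeg[0]->1 | ready=[4, 6] | order so far=[1, 2, 3]
  pop 4: indeg[0]->0; indeg[5]->0 | ready=[0, 5, 6] | order so far=[1, 2, 3, 4]
  pop 0: no out-edges | ready=[5, 6] | order so far=[1, 2, 3, 4, 0]
  pop 5: no out-edges | ready=[6] | order so far=[1, 2, 3, 4, 0, 5]
  pop 6: no out-edges | ready=[] | order so far=[1, 2, 3, 4, 0, 5, 6]
New canonical toposort: [1, 2, 3, 4, 0, 5, 6]
Compare positions:
  Node 0: index 4 -> 4 (same)
  Node 1: index 0 -> 0 (same)
  Node 2: index 1 -> 1 (same)
  Node 3: index 2 -> 2 (same)
  Node 4: index 3 -> 3 (same)
  Node 5: index 5 -> 5 (same)
  Node 6: index 6 -> 6 (same)
Nodes that changed position: none

Answer: none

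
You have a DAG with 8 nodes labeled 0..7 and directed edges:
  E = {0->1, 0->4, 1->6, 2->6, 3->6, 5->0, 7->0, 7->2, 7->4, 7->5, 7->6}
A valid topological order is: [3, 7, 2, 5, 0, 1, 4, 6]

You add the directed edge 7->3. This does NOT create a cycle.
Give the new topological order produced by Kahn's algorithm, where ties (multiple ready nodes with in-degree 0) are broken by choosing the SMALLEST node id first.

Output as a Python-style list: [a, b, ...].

Answer: [7, 2, 3, 5, 0, 1, 4, 6]

Derivation:
Old toposort: [3, 7, 2, 5, 0, 1, 4, 6]
Added edge: 7->3
Position of 7 (1) > position of 3 (0). Must reorder: 7 must now come before 3.
Run Kahn's algorithm (break ties by smallest node id):
  initial in-degrees: [2, 1, 1, 1, 2, 1, 4, 0]
  ready (indeg=0): [7]
  pop 7: indeg[0]->1; indeg[2]->0; indeg[3]->0; indeg[4]->1; indeg[5]->0; indeg[6]->3 | ready=[2, 3, 5] | order so far=[7]
  pop 2: indeg[6]->2 | ready=[3, 5] | order so far=[7, 2]
  pop 3: indeg[6]->1 | ready=[5] | order so far=[7, 2, 3]
  pop 5: indeg[0]->0 | ready=[0] | order so far=[7, 2, 3, 5]
  pop 0: indeg[1]->0; indeg[4]->0 | ready=[1, 4] | order so far=[7, 2, 3, 5, 0]
  pop 1: indeg[6]->0 | ready=[4, 6] | order so far=[7, 2, 3, 5, 0, 1]
  pop 4: no out-edges | ready=[6] | order so far=[7, 2, 3, 5, 0, 1, 4]
  pop 6: no out-edges | ready=[] | order so far=[7, 2, 3, 5, 0, 1, 4, 6]
  Result: [7, 2, 3, 5, 0, 1, 4, 6]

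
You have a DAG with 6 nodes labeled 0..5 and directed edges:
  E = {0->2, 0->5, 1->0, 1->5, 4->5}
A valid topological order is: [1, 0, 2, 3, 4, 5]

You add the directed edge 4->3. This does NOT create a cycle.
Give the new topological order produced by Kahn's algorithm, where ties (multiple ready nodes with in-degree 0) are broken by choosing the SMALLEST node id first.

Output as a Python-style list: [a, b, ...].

Old toposort: [1, 0, 2, 3, 4, 5]
Added edge: 4->3
Position of 4 (4) > position of 3 (3). Must reorder: 4 must now come before 3.
Run Kahn's algorithm (break ties by smallest node id):
  initial in-degrees: [1, 0, 1, 1, 0, 3]
  ready (indeg=0): [1, 4]
  pop 1: indeg[0]->0; indeg[5]->2 | ready=[0, 4] | order so far=[1]
  pop 0: indeg[2]->0; indeg[5]->1 | ready=[2, 4] | order so far=[1, 0]
  pop 2: no out-edges | ready=[4] | order so far=[1, 0, 2]
  pop 4: indeg[3]->0; indeg[5]->0 | ready=[3, 5] | order so far=[1, 0, 2, 4]
  pop 3: no out-edges | ready=[5] | order so far=[1, 0, 2, 4, 3]
  pop 5: no out-edges | ready=[] | order so far=[1, 0, 2, 4, 3, 5]
  Result: [1, 0, 2, 4, 3, 5]

Answer: [1, 0, 2, 4, 3, 5]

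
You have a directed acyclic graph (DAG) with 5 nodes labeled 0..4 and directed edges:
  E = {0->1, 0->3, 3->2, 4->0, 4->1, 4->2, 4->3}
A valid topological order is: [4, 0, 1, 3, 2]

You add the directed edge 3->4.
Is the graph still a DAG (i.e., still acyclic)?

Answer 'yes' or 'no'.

Answer: no

Derivation:
Given toposort: [4, 0, 1, 3, 2]
Position of 3: index 3; position of 4: index 0
New edge 3->4: backward (u after v in old order)
Backward edge: old toposort is now invalid. Check if this creates a cycle.
Does 4 already reach 3? Reachable from 4: [0, 1, 2, 3, 4]. YES -> cycle!
Still a DAG? no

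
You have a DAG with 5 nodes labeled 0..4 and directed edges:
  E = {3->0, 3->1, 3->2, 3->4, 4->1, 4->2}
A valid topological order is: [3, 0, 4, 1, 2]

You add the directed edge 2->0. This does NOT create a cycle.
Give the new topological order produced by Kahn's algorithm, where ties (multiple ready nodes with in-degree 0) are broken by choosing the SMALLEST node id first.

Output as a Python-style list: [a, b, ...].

Answer: [3, 4, 1, 2, 0]

Derivation:
Old toposort: [3, 0, 4, 1, 2]
Added edge: 2->0
Position of 2 (4) > position of 0 (1). Must reorder: 2 must now come before 0.
Run Kahn's algorithm (break ties by smallest node id):
  initial in-degrees: [2, 2, 2, 0, 1]
  ready (indeg=0): [3]
  pop 3: indeg[0]->1; indeg[1]->1; indeg[2]->1; indeg[4]->0 | ready=[4] | order so far=[3]
  pop 4: indeg[1]->0; indeg[2]->0 | ready=[1, 2] | order so far=[3, 4]
  pop 1: no out-edges | ready=[2] | order so far=[3, 4, 1]
  pop 2: indeg[0]->0 | ready=[0] | order so far=[3, 4, 1, 2]
  pop 0: no out-edges | ready=[] | order so far=[3, 4, 1, 2, 0]
  Result: [3, 4, 1, 2, 0]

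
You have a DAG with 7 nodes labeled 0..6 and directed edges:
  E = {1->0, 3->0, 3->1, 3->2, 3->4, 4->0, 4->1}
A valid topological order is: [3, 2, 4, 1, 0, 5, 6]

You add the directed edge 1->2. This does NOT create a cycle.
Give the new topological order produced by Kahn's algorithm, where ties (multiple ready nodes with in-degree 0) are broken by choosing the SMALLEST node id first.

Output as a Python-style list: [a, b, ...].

Answer: [3, 4, 1, 0, 2, 5, 6]

Derivation:
Old toposort: [3, 2, 4, 1, 0, 5, 6]
Added edge: 1->2
Position of 1 (3) > position of 2 (1). Must reorder: 1 must now come before 2.
Run Kahn's algorithm (break ties by smallest node id):
  initial in-degrees: [3, 2, 2, 0, 1, 0, 0]
  ready (indeg=0): [3, 5, 6]
  pop 3: indeg[0]->2; indeg[1]->1; indeg[2]->1; indeg[4]->0 | ready=[4, 5, 6] | order so far=[3]
  pop 4: indeg[0]->1; indeg[1]->0 | ready=[1, 5, 6] | order so far=[3, 4]
  pop 1: indeg[0]->0; indeg[2]->0 | ready=[0, 2, 5, 6] | order so far=[3, 4, 1]
  pop 0: no out-edges | ready=[2, 5, 6] | order so far=[3, 4, 1, 0]
  pop 2: no out-edges | ready=[5, 6] | order so far=[3, 4, 1, 0, 2]
  pop 5: no out-edges | ready=[6] | order so far=[3, 4, 1, 0, 2, 5]
  pop 6: no out-edges | ready=[] | order so far=[3, 4, 1, 0, 2, 5, 6]
  Result: [3, 4, 1, 0, 2, 5, 6]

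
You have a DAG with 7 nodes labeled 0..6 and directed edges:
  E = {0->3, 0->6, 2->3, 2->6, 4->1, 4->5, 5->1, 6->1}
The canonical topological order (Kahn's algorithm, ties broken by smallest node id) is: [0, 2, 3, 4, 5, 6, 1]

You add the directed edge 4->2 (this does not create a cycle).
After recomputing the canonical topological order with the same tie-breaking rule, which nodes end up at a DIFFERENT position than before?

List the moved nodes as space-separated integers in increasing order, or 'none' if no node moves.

Old toposort: [0, 2, 3, 4, 5, 6, 1]
Added edge 4->2
Recompute Kahn (smallest-id tiebreak):
  initial in-degrees: [0, 3, 1, 2, 0, 1, 2]
  ready (indeg=0): [0, 4]
  pop 0: indeg[3]->1; indeg[6]->1 | ready=[4] | order so far=[0]
  pop 4: indeg[1]->2; indeg[2]->0; indeg[5]->0 | ready=[2, 5] | order so far=[0, 4]
  pop 2: indeg[3]->0; indeg[6]->0 | ready=[3, 5, 6] | order so far=[0, 4, 2]
  pop 3: no out-edges | ready=[5, 6] | order so far=[0, 4, 2, 3]
  pop 5: indeg[1]->1 | ready=[6] | order so far=[0, 4, 2, 3, 5]
  pop 6: indeg[1]->0 | ready=[1] | order so far=[0, 4, 2, 3, 5, 6]
  pop 1: no out-edges | ready=[] | order so far=[0, 4, 2, 3, 5, 6, 1]
New canonical toposort: [0, 4, 2, 3, 5, 6, 1]
Compare positions:
  Node 0: index 0 -> 0 (same)
  Node 1: index 6 -> 6 (same)
  Node 2: index 1 -> 2 (moved)
  Node 3: index 2 -> 3 (moved)
  Node 4: index 3 -> 1 (moved)
  Node 5: index 4 -> 4 (same)
  Node 6: index 5 -> 5 (same)
Nodes that changed position: 2 3 4

Answer: 2 3 4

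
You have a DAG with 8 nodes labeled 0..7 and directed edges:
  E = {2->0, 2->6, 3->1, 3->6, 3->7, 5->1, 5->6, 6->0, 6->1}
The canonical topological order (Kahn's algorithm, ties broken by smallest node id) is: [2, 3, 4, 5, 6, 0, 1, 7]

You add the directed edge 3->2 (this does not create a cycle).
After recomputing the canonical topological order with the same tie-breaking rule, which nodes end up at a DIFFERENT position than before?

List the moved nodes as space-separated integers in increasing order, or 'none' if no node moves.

Old toposort: [2, 3, 4, 5, 6, 0, 1, 7]
Added edge 3->2
Recompute Kahn (smallest-id tiebreak):
  initial in-degrees: [2, 3, 1, 0, 0, 0, 3, 1]
  ready (indeg=0): [3, 4, 5]
  pop 3: indeg[1]->2; indeg[2]->0; indeg[6]->2; indeg[7]->0 | ready=[2, 4, 5, 7] | order so far=[3]
  pop 2: indeg[0]->1; indeg[6]->1 | ready=[4, 5, 7] | order so far=[3, 2]
  pop 4: no out-edges | ready=[5, 7] | order so far=[3, 2, 4]
  pop 5: indeg[1]->1; indeg[6]->0 | ready=[6, 7] | order so far=[3, 2, 4, 5]
  pop 6: indeg[0]->0; indeg[1]->0 | ready=[0, 1, 7] | order so far=[3, 2, 4, 5, 6]
  pop 0: no out-edges | ready=[1, 7] | order so far=[3, 2, 4, 5, 6, 0]
  pop 1: no out-edges | ready=[7] | order so far=[3, 2, 4, 5, 6, 0, 1]
  pop 7: no out-edges | ready=[] | order so far=[3, 2, 4, 5, 6, 0, 1, 7]
New canonical toposort: [3, 2, 4, 5, 6, 0, 1, 7]
Compare positions:
  Node 0: index 5 -> 5 (same)
  Node 1: index 6 -> 6 (same)
  Node 2: index 0 -> 1 (moved)
  Node 3: index 1 -> 0 (moved)
  Node 4: index 2 -> 2 (same)
  Node 5: index 3 -> 3 (same)
  Node 6: index 4 -> 4 (same)
  Node 7: index 7 -> 7 (same)
Nodes that changed position: 2 3

Answer: 2 3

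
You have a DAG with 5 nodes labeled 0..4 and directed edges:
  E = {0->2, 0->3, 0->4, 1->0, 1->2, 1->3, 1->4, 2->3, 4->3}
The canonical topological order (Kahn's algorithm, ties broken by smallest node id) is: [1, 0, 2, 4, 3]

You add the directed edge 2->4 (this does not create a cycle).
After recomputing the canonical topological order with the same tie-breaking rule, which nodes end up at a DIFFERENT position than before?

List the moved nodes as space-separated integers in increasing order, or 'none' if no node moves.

Old toposort: [1, 0, 2, 4, 3]
Added edge 2->4
Recompute Kahn (smallest-id tiebreak):
  initial in-degrees: [1, 0, 2, 4, 3]
  ready (indeg=0): [1]
  pop 1: indeg[0]->0; indeg[2]->1; indeg[3]->3; indeg[4]->2 | ready=[0] | order so far=[1]
  pop 0: indeg[2]->0; indeg[3]->2; indeg[4]->1 | ready=[2] | order so far=[1, 0]
  pop 2: indeg[3]->1; indeg[4]->0 | ready=[4] | order so far=[1, 0, 2]
  pop 4: indeg[3]->0 | ready=[3] | order so far=[1, 0, 2, 4]
  pop 3: no out-edges | ready=[] | order so far=[1, 0, 2, 4, 3]
New canonical toposort: [1, 0, 2, 4, 3]
Compare positions:
  Node 0: index 1 -> 1 (same)
  Node 1: index 0 -> 0 (same)
  Node 2: index 2 -> 2 (same)
  Node 3: index 4 -> 4 (same)
  Node 4: index 3 -> 3 (same)
Nodes that changed position: none

Answer: none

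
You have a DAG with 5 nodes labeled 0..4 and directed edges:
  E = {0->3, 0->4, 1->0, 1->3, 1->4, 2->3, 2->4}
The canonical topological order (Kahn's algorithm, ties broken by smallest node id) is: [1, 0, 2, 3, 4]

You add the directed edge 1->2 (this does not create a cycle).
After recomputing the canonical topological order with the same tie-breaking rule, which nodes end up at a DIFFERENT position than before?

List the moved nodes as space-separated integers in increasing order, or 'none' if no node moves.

Old toposort: [1, 0, 2, 3, 4]
Added edge 1->2
Recompute Kahn (smallest-id tiebreak):
  initial in-degrees: [1, 0, 1, 3, 3]
  ready (indeg=0): [1]
  pop 1: indeg[0]->0; indeg[2]->0; indeg[3]->2; indeg[4]->2 | ready=[0, 2] | order so far=[1]
  pop 0: indeg[3]->1; indeg[4]->1 | ready=[2] | order so far=[1, 0]
  pop 2: indeg[3]->0; indeg[4]->0 | ready=[3, 4] | order so far=[1, 0, 2]
  pop 3: no out-edges | ready=[4] | order so far=[1, 0, 2, 3]
  pop 4: no out-edges | ready=[] | order so far=[1, 0, 2, 3, 4]
New canonical toposort: [1, 0, 2, 3, 4]
Compare positions:
  Node 0: index 1 -> 1 (same)
  Node 1: index 0 -> 0 (same)
  Node 2: index 2 -> 2 (same)
  Node 3: index 3 -> 3 (same)
  Node 4: index 4 -> 4 (same)
Nodes that changed position: none

Answer: none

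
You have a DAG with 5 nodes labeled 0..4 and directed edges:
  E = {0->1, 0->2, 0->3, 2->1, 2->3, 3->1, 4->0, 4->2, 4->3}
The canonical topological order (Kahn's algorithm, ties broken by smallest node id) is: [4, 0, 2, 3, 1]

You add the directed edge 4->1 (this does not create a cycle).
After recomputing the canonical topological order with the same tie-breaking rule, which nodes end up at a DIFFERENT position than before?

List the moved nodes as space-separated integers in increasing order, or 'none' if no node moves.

Answer: none

Derivation:
Old toposort: [4, 0, 2, 3, 1]
Added edge 4->1
Recompute Kahn (smallest-id tiebreak):
  initial in-degrees: [1, 4, 2, 3, 0]
  ready (indeg=0): [4]
  pop 4: indeg[0]->0; indeg[1]->3; indeg[2]->1; indeg[3]->2 | ready=[0] | order so far=[4]
  pop 0: indeg[1]->2; indeg[2]->0; indeg[3]->1 | ready=[2] | order so far=[4, 0]
  pop 2: indeg[1]->1; indeg[3]->0 | ready=[3] | order so far=[4, 0, 2]
  pop 3: indeg[1]->0 | ready=[1] | order so far=[4, 0, 2, 3]
  pop 1: no out-edges | ready=[] | order so far=[4, 0, 2, 3, 1]
New canonical toposort: [4, 0, 2, 3, 1]
Compare positions:
  Node 0: index 1 -> 1 (same)
  Node 1: index 4 -> 4 (same)
  Node 2: index 2 -> 2 (same)
  Node 3: index 3 -> 3 (same)
  Node 4: index 0 -> 0 (same)
Nodes that changed position: none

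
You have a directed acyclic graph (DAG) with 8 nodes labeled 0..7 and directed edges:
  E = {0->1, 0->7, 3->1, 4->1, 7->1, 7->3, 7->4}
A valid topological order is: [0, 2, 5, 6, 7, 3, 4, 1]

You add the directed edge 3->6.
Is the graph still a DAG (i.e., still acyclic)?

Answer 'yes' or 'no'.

Given toposort: [0, 2, 5, 6, 7, 3, 4, 1]
Position of 3: index 5; position of 6: index 3
New edge 3->6: backward (u after v in old order)
Backward edge: old toposort is now invalid. Check if this creates a cycle.
Does 6 already reach 3? Reachable from 6: [6]. NO -> still a DAG (reorder needed).
Still a DAG? yes

Answer: yes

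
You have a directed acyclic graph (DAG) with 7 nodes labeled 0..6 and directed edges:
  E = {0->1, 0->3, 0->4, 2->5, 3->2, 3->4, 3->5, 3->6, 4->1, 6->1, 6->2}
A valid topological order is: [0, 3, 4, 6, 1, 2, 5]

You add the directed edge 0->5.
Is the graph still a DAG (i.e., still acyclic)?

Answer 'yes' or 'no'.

Given toposort: [0, 3, 4, 6, 1, 2, 5]
Position of 0: index 0; position of 5: index 6
New edge 0->5: forward
Forward edge: respects the existing order. Still a DAG, same toposort still valid.
Still a DAG? yes

Answer: yes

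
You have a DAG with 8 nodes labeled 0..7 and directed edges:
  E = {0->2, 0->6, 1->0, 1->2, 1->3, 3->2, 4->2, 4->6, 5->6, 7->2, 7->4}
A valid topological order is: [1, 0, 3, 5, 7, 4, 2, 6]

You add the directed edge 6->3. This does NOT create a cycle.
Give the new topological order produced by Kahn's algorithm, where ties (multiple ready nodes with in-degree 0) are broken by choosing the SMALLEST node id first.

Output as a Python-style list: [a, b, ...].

Old toposort: [1, 0, 3, 5, 7, 4, 2, 6]
Added edge: 6->3
Position of 6 (7) > position of 3 (2). Must reorder: 6 must now come before 3.
Run Kahn's algorithm (break ties by smallest node id):
  initial in-degrees: [1, 0, 5, 2, 1, 0, 3, 0]
  ready (indeg=0): [1, 5, 7]
  pop 1: indeg[0]->0; indeg[2]->4; indeg[3]->1 | ready=[0, 5, 7] | order so far=[1]
  pop 0: indeg[2]->3; indeg[6]->2 | ready=[5, 7] | order so far=[1, 0]
  pop 5: indeg[6]->1 | ready=[7] | order so far=[1, 0, 5]
  pop 7: indeg[2]->2; indeg[4]->0 | ready=[4] | order so far=[1, 0, 5, 7]
  pop 4: indeg[2]->1; indeg[6]->0 | ready=[6] | order so far=[1, 0, 5, 7, 4]
  pop 6: indeg[3]->0 | ready=[3] | order so far=[1, 0, 5, 7, 4, 6]
  pop 3: indeg[2]->0 | ready=[2] | order so far=[1, 0, 5, 7, 4, 6, 3]
  pop 2: no out-edges | ready=[] | order so far=[1, 0, 5, 7, 4, 6, 3, 2]
  Result: [1, 0, 5, 7, 4, 6, 3, 2]

Answer: [1, 0, 5, 7, 4, 6, 3, 2]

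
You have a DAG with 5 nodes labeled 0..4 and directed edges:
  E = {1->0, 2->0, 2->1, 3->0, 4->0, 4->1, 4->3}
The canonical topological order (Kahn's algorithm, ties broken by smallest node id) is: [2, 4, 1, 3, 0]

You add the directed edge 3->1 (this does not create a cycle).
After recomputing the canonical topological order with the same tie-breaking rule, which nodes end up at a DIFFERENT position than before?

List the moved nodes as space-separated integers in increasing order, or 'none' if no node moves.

Old toposort: [2, 4, 1, 3, 0]
Added edge 3->1
Recompute Kahn (smallest-id tiebreak):
  initial in-degrees: [4, 3, 0, 1, 0]
  ready (indeg=0): [2, 4]
  pop 2: indeg[0]->3; indeg[1]->2 | ready=[4] | order so far=[2]
  pop 4: indeg[0]->2; indeg[1]->1; indeg[3]->0 | ready=[3] | order so far=[2, 4]
  pop 3: indeg[0]->1; indeg[1]->0 | ready=[1] | order so far=[2, 4, 3]
  pop 1: indeg[0]->0 | ready=[0] | order so far=[2, 4, 3, 1]
  pop 0: no out-edges | ready=[] | order so far=[2, 4, 3, 1, 0]
New canonical toposort: [2, 4, 3, 1, 0]
Compare positions:
  Node 0: index 4 -> 4 (same)
  Node 1: index 2 -> 3 (moved)
  Node 2: index 0 -> 0 (same)
  Node 3: index 3 -> 2 (moved)
  Node 4: index 1 -> 1 (same)
Nodes that changed position: 1 3

Answer: 1 3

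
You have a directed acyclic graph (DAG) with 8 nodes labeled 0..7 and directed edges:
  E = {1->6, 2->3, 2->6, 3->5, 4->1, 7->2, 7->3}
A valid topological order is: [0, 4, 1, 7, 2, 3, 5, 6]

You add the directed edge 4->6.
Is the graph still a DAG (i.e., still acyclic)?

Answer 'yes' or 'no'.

Answer: yes

Derivation:
Given toposort: [0, 4, 1, 7, 2, 3, 5, 6]
Position of 4: index 1; position of 6: index 7
New edge 4->6: forward
Forward edge: respects the existing order. Still a DAG, same toposort still valid.
Still a DAG? yes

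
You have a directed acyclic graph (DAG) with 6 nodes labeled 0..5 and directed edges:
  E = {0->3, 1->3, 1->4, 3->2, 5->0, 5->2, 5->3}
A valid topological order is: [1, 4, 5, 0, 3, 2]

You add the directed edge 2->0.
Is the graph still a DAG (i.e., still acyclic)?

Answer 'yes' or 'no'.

Answer: no

Derivation:
Given toposort: [1, 4, 5, 0, 3, 2]
Position of 2: index 5; position of 0: index 3
New edge 2->0: backward (u after v in old order)
Backward edge: old toposort is now invalid. Check if this creates a cycle.
Does 0 already reach 2? Reachable from 0: [0, 2, 3]. YES -> cycle!
Still a DAG? no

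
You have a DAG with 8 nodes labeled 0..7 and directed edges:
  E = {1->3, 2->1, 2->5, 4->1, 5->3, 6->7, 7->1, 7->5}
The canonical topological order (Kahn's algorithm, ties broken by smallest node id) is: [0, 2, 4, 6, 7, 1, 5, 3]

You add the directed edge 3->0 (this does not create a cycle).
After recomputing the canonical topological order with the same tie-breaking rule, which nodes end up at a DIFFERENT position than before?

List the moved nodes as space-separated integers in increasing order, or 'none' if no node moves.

Answer: 0 1 2 3 4 5 6 7

Derivation:
Old toposort: [0, 2, 4, 6, 7, 1, 5, 3]
Added edge 3->0
Recompute Kahn (smallest-id tiebreak):
  initial in-degrees: [1, 3, 0, 2, 0, 2, 0, 1]
  ready (indeg=0): [2, 4, 6]
  pop 2: indeg[1]->2; indeg[5]->1 | ready=[4, 6] | order so far=[2]
  pop 4: indeg[1]->1 | ready=[6] | order so far=[2, 4]
  pop 6: indeg[7]->0 | ready=[7] | order so far=[2, 4, 6]
  pop 7: indeg[1]->0; indeg[5]->0 | ready=[1, 5] | order so far=[2, 4, 6, 7]
  pop 1: indeg[3]->1 | ready=[5] | order so far=[2, 4, 6, 7, 1]
  pop 5: indeg[3]->0 | ready=[3] | order so far=[2, 4, 6, 7, 1, 5]
  pop 3: indeg[0]->0 | ready=[0] | order so far=[2, 4, 6, 7, 1, 5, 3]
  pop 0: no out-edges | ready=[] | order so far=[2, 4, 6, 7, 1, 5, 3, 0]
New canonical toposort: [2, 4, 6, 7, 1, 5, 3, 0]
Compare positions:
  Node 0: index 0 -> 7 (moved)
  Node 1: index 5 -> 4 (moved)
  Node 2: index 1 -> 0 (moved)
  Node 3: index 7 -> 6 (moved)
  Node 4: index 2 -> 1 (moved)
  Node 5: index 6 -> 5 (moved)
  Node 6: index 3 -> 2 (moved)
  Node 7: index 4 -> 3 (moved)
Nodes that changed position: 0 1 2 3 4 5 6 7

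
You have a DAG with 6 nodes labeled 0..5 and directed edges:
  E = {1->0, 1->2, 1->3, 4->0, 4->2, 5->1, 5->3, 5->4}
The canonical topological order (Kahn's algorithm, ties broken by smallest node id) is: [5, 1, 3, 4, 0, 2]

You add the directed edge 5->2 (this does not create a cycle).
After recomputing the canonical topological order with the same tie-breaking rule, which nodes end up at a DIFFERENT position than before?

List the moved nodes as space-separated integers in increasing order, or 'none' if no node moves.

Answer: none

Derivation:
Old toposort: [5, 1, 3, 4, 0, 2]
Added edge 5->2
Recompute Kahn (smallest-id tiebreak):
  initial in-degrees: [2, 1, 3, 2, 1, 0]
  ready (indeg=0): [5]
  pop 5: indeg[1]->0; indeg[2]->2; indeg[3]->1; indeg[4]->0 | ready=[1, 4] | order so far=[5]
  pop 1: indeg[0]->1; indeg[2]->1; indeg[3]->0 | ready=[3, 4] | order so far=[5, 1]
  pop 3: no out-edges | ready=[4] | order so far=[5, 1, 3]
  pop 4: indeg[0]->0; indeg[2]->0 | ready=[0, 2] | order so far=[5, 1, 3, 4]
  pop 0: no out-edges | ready=[2] | order so far=[5, 1, 3, 4, 0]
  pop 2: no out-edges | ready=[] | order so far=[5, 1, 3, 4, 0, 2]
New canonical toposort: [5, 1, 3, 4, 0, 2]
Compare positions:
  Node 0: index 4 -> 4 (same)
  Node 1: index 1 -> 1 (same)
  Node 2: index 5 -> 5 (same)
  Node 3: index 2 -> 2 (same)
  Node 4: index 3 -> 3 (same)
  Node 5: index 0 -> 0 (same)
Nodes that changed position: none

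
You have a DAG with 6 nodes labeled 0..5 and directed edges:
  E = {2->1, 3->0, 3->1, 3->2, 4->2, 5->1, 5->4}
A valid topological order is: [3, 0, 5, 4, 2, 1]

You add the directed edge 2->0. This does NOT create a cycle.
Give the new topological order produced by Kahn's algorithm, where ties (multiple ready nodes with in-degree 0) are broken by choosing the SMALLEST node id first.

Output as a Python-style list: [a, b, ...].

Answer: [3, 5, 4, 2, 0, 1]

Derivation:
Old toposort: [3, 0, 5, 4, 2, 1]
Added edge: 2->0
Position of 2 (4) > position of 0 (1). Must reorder: 2 must now come before 0.
Run Kahn's algorithm (break ties by smallest node id):
  initial in-degrees: [2, 3, 2, 0, 1, 0]
  ready (indeg=0): [3, 5]
  pop 3: indeg[0]->1; indeg[1]->2; indeg[2]->1 | ready=[5] | order so far=[3]
  pop 5: indeg[1]->1; indeg[4]->0 | ready=[4] | order so far=[3, 5]
  pop 4: indeg[2]->0 | ready=[2] | order so far=[3, 5, 4]
  pop 2: indeg[0]->0; indeg[1]->0 | ready=[0, 1] | order so far=[3, 5, 4, 2]
  pop 0: no out-edges | ready=[1] | order so far=[3, 5, 4, 2, 0]
  pop 1: no out-edges | ready=[] | order so far=[3, 5, 4, 2, 0, 1]
  Result: [3, 5, 4, 2, 0, 1]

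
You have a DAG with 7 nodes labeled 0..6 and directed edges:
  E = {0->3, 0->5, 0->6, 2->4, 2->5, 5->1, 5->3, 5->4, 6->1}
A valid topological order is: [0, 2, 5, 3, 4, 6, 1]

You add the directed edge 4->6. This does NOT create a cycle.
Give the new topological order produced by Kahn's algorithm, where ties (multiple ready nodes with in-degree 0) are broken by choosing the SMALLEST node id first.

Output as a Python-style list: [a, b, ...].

Old toposort: [0, 2, 5, 3, 4, 6, 1]
Added edge: 4->6
Position of 4 (4) < position of 6 (5). Old order still valid.
Run Kahn's algorithm (break ties by smallest node id):
  initial in-degrees: [0, 2, 0, 2, 2, 2, 2]
  ready (indeg=0): [0, 2]
  pop 0: indeg[3]->1; indeg[5]->1; indeg[6]->1 | ready=[2] | order so far=[0]
  pop 2: indeg[4]->1; indeg[5]->0 | ready=[5] | order so far=[0, 2]
  pop 5: indeg[1]->1; indeg[3]->0; indeg[4]->0 | ready=[3, 4] | order so far=[0, 2, 5]
  pop 3: no out-edges | ready=[4] | order so far=[0, 2, 5, 3]
  pop 4: indeg[6]->0 | ready=[6] | order so far=[0, 2, 5, 3, 4]
  pop 6: indeg[1]->0 | ready=[1] | order so far=[0, 2, 5, 3, 4, 6]
  pop 1: no out-edges | ready=[] | order so far=[0, 2, 5, 3, 4, 6, 1]
  Result: [0, 2, 5, 3, 4, 6, 1]

Answer: [0, 2, 5, 3, 4, 6, 1]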